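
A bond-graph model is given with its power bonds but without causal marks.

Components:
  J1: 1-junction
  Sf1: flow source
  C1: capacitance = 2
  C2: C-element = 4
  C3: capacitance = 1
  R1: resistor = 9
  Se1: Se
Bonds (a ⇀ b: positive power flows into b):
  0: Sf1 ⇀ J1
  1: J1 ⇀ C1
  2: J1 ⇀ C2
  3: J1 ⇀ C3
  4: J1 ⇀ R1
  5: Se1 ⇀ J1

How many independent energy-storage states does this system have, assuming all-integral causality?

3  (C1, C2, C3 all integral)

β0 stroke at Sf1  (Sf1: flow source, stroke at near end)
β5 stroke at J1  (Se1 fixes effort; stroke away)
β1 stroke at J1  (J1: bond 0 brought flow, rest push out)
β2 stroke at J1  (J1: bond 0 brought flow, rest push out)
β3 stroke at J1  (J1 flow already set via bond 0)
β4 stroke at J1  (J1: bond 0 brought flow, rest push out)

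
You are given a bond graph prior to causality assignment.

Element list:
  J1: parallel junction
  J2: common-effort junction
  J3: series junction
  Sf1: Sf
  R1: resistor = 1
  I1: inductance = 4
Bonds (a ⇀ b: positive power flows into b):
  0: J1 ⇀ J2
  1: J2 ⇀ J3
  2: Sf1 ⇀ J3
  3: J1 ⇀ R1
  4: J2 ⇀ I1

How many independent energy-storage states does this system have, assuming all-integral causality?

1  (I1 all integral)

β2 →Sf1  (Sf1 fixes flow; stroke at Sf1)
β1 →J3  (J3 flow already set via bond 2)
β4 →I1  (prefer integral on I1)
β0 →J2  (J2: last free bond brings effort in)
β3 →J1  (only one effort-in slot at J1)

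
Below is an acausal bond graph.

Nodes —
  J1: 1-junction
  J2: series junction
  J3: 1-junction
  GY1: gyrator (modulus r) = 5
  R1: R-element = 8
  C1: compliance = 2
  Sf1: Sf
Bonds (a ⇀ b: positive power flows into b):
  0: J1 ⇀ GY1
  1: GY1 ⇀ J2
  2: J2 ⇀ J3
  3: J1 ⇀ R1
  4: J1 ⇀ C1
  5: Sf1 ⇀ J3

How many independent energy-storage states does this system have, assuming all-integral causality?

b5 |Sf1  (Sf1: flow source, stroke at near end)
b2 |J3  (common-f at J3 fixed by 5)
b1 |J2  (J2 flow already set via bond 2)
b0 |J1  (through GY1, causality inverts; strokes same side of GY1)
b4 |J1  (prefer integral on C1)
b3 |R1  (J1: last free bond brings flow in)

1  (C1 all integral)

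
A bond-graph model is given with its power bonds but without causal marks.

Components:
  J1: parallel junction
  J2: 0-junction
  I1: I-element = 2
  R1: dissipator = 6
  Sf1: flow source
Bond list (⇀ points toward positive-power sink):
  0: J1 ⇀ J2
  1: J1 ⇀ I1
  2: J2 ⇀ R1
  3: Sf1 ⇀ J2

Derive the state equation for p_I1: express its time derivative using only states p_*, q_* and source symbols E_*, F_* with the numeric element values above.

dp_I1/dt = 6*F_Sf1 - 3*p_I1

bond 3 stroke at Sf1  (Sf1: flow source, stroke at near end)
bond 1 stroke at I1  (prefer integral on I1)
bond 0 stroke at J1  (J1 needs exactly one e-in)
bond 2 stroke at J2  (only one effort-in slot at J2)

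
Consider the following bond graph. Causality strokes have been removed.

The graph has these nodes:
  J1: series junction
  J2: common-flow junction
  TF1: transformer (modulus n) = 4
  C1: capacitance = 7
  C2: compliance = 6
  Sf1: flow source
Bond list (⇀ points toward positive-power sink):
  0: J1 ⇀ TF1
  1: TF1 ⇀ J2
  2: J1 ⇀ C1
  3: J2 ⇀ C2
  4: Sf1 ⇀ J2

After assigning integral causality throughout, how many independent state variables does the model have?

2  (C1, C2 all integral)

#4 stroke at Sf1  (Sf1 fixes flow; stroke at Sf1)
#1 stroke at J2  (J2: bond 4 brought flow, rest push out)
#3 stroke at J2  (J2 flow already set via bond 4)
#0 stroke at TF1  (TF1 one-in-one-out from 1)
#2 stroke at J1  (J1 flow already set via bond 0)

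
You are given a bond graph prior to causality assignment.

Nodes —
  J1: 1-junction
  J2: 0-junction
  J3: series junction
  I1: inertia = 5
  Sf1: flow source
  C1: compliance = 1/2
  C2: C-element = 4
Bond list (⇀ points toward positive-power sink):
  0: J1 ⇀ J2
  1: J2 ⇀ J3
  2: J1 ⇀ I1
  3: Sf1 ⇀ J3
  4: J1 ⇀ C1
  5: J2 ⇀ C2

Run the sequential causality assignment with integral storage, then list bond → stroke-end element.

b3 stroke at Sf1  (Sf1 (Sf) sets flow on bond)
b1 stroke at J3  (J3 flow already set via bond 3)
b2 stroke at I1  (I1 outputs flow p/I1)
b0 stroke at J1  (common-f at J1 fixed by 2)
b4 stroke at J1  (1-jn J1 has f-setter on 2)
b5 stroke at J2  (J2 needs exactly one e-in)

b0 →J1
b1 →J3
b2 →I1
b3 →Sf1
b4 →J1
b5 →J2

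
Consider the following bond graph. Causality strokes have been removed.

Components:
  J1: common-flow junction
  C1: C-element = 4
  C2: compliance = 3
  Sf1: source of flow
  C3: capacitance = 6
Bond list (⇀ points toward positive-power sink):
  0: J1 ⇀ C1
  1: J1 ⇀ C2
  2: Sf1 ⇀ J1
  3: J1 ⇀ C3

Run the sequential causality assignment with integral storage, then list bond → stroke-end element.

b0 stroke→J1
b1 stroke→J1
b2 stroke→Sf1
b3 stroke→J1

#2 stroke→Sf1  (Sf1 fixes flow; stroke at Sf1)
#0 stroke→J1  (J1 flow already set via bond 2)
#1 stroke→J1  (J1: bond 2 brought flow, rest push out)
#3 stroke→J1  (J1: bond 2 brought flow, rest push out)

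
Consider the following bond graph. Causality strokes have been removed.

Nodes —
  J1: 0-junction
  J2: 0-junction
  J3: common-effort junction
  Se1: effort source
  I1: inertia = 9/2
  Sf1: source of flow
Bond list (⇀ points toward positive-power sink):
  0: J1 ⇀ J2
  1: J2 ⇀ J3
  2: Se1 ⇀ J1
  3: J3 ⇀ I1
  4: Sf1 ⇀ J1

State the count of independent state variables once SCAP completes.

b2 stroke→J1  (Se1: effort source, stroke at far end)
b4 stroke→Sf1  (Sf1 (Sf) sets flow on bond)
b0 stroke→J2  (common-e at J1 fixed by 2)
b1 stroke→J3  (0-jn J2 has e-setter on 0)
b3 stroke→I1  (J3: bond 1 brought effort, rest push out)

1  (I1 all integral)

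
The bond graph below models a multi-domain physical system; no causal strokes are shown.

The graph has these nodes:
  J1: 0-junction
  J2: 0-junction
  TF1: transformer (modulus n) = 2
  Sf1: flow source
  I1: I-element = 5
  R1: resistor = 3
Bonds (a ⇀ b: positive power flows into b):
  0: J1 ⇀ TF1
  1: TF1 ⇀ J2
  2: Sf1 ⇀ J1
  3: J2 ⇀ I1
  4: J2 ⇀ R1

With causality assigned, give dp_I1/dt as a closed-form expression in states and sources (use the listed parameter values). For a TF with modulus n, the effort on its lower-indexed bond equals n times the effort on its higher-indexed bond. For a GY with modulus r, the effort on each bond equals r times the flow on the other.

#2 →Sf1  (Sf1 fixes flow; stroke at Sf1)
#0 →J1  (J1: last free bond brings effort in)
#1 →TF1  (TF TF1: opposite of bond 0)
#3 →I1  (I1 outputs flow p/I1)
#4 →J2  (closing 0-jn rule on J2)

dp_I1/dt = 6*F_Sf1 - 3*p_I1/5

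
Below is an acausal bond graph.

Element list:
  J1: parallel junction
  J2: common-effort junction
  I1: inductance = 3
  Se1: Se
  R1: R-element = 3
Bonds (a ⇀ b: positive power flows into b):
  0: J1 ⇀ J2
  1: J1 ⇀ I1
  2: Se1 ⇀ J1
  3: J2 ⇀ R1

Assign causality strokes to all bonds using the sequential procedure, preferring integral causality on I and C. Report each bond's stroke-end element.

bond 2 |J1  (source Se1 imposes e)
bond 0 |J2  (0-jn J1 has e-setter on 2)
bond 1 |I1  (J1 effort already set via bond 2)
bond 3 |R1  (J2: bond 0 brought effort, rest push out)

#0 stroke→J2
#1 stroke→I1
#2 stroke→J1
#3 stroke→R1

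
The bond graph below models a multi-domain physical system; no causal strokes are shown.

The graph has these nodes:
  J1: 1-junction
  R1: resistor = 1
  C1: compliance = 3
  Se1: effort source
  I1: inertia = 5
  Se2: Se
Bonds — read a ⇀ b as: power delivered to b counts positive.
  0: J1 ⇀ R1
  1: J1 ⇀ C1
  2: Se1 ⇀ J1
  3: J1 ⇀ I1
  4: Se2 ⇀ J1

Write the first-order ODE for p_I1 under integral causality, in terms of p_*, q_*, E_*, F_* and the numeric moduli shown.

dp_I1/dt = E_Se1 + E_Se2 - p_I1/5 - q_C1/3

β2 stroke→J1  (Se1 (Se) sets effort on bond)
β4 stroke→J1  (source Se2 imposes e)
β1 stroke→J1  (prefer integral on C1)
β3 stroke→I1  (I1 outputs flow p/I1)
β0 stroke→J1  (J1: bond 3 brought flow, rest push out)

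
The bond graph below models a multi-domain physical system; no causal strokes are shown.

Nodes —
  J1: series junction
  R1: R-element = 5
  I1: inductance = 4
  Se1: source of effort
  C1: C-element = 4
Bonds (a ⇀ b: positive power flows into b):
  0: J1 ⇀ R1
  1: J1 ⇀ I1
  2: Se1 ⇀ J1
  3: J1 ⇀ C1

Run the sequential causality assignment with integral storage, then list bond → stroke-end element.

β2 stroke at J1  (Se1 fixes effort; stroke away)
β1 stroke at I1  (I1: I, integral causality)
β0 stroke at J1  (1-jn J1 has f-setter on 1)
β3 stroke at J1  (J1 flow already set via bond 1)

#0 |J1
#1 |I1
#2 |J1
#3 |J1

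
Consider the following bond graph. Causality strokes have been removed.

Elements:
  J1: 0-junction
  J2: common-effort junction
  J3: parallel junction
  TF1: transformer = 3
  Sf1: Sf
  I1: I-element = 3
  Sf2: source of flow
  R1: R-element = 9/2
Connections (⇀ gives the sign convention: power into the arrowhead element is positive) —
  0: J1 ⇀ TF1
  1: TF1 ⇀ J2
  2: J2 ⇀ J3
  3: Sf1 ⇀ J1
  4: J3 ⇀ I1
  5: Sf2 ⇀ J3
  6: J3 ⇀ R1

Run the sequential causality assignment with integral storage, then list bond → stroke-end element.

bond 0 stroke at J1
bond 1 stroke at TF1
bond 2 stroke at J2
bond 3 stroke at Sf1
bond 4 stroke at I1
bond 5 stroke at Sf2
bond 6 stroke at J3

bond 3 |Sf1  (Sf1: flow source, stroke at near end)
bond 5 |Sf2  (Sf2 (Sf) sets flow on bond)
bond 0 |J1  (closing 0-jn rule on J1)
bond 1 |TF1  (TF TF1: opposite of bond 0)
bond 2 |J2  (only one effort-in slot at J2)
bond 4 |I1  (I1 outputs flow p/I1)
bond 6 |J3  (J3 needs exactly one e-in)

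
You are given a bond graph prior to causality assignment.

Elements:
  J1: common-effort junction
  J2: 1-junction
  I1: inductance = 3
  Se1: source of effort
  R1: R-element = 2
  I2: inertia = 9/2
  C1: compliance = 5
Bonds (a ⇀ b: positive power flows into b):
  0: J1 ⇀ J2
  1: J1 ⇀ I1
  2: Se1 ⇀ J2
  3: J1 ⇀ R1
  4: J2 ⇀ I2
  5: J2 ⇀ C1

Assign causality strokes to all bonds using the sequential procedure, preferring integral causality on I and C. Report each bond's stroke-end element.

bond 2 stroke at J2  (Se1 fixes effort; stroke away)
bond 1 stroke at I1  (I1 outputs flow p/I1)
bond 4 stroke at I2  (I2 outputs flow p/I2)
bond 0 stroke at J2  (J2: bond 4 brought flow, rest push out)
bond 5 stroke at J2  (J2 flow already set via bond 4)
bond 3 stroke at J1  (only one effort-in slot at J1)

β0 stroke→J2
β1 stroke→I1
β2 stroke→J2
β3 stroke→J1
β4 stroke→I2
β5 stroke→J2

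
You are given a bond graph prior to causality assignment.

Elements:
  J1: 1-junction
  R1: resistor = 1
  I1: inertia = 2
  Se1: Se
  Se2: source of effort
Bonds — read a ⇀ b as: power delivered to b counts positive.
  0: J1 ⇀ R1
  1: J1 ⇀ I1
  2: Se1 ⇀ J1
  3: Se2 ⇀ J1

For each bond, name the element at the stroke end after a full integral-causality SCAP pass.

b0 stroke→J1
b1 stroke→I1
b2 stroke→J1
b3 stroke→J1

bond 2 stroke→J1  (source Se1 imposes e)
bond 3 stroke→J1  (Se2: effort source, stroke at far end)
bond 1 stroke→I1  (I1 integral (f out))
bond 0 stroke→J1  (1-jn J1 has f-setter on 1)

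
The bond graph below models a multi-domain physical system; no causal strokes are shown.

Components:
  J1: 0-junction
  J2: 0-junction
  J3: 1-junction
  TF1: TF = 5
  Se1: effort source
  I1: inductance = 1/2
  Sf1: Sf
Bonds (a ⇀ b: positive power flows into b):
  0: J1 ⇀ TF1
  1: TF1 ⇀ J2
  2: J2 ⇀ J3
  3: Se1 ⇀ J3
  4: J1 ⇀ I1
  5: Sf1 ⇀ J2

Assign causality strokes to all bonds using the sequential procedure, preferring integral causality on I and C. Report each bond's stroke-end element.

bond 3 stroke at J3  (source Se1 imposes e)
bond 5 stroke at Sf1  (Sf1 fixes flow; stroke at Sf1)
bond 2 stroke at J2  (closing 1-jn rule on J3)
bond 1 stroke at TF1  (J2: bond 2 brought effort, rest push out)
bond 0 stroke at J1  (TF1: transformer flips bond 1)
bond 4 stroke at I1  (J1: bond 0 brought effort, rest push out)

bond 0 |J1
bond 1 |TF1
bond 2 |J2
bond 3 |J3
bond 4 |I1
bond 5 |Sf1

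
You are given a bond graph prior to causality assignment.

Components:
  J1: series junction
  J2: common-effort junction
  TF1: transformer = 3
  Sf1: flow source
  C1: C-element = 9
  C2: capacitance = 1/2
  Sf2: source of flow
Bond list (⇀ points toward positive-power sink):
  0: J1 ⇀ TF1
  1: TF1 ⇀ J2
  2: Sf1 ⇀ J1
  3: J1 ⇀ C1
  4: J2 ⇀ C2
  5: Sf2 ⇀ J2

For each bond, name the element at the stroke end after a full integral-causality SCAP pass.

b2 stroke→Sf1  (Sf1 (Sf) sets flow on bond)
b5 stroke→Sf2  (source Sf2 imposes f)
b0 stroke→J1  (1-jn J1 has f-setter on 2)
b3 stroke→J1  (1-jn J1 has f-setter on 2)
b1 stroke→TF1  (TF TF1: opposite of bond 0)
b4 stroke→J2  (only one effort-in slot at J2)

#0 |J1
#1 |TF1
#2 |Sf1
#3 |J1
#4 |J2
#5 |Sf2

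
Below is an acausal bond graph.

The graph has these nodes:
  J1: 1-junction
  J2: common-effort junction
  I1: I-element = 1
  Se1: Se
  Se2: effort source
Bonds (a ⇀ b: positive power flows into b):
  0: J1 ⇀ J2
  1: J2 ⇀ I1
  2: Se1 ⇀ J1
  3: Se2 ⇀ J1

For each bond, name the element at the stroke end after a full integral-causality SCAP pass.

b0 stroke at J2
b1 stroke at I1
b2 stroke at J1
b3 stroke at J1

#2 stroke at J1  (Se1 fixes effort; stroke away)
#3 stroke at J1  (Se2: effort source, stroke at far end)
#0 stroke at J2  (only one flow-in slot at J1)
#1 stroke at I1  (J2 effort already set via bond 0)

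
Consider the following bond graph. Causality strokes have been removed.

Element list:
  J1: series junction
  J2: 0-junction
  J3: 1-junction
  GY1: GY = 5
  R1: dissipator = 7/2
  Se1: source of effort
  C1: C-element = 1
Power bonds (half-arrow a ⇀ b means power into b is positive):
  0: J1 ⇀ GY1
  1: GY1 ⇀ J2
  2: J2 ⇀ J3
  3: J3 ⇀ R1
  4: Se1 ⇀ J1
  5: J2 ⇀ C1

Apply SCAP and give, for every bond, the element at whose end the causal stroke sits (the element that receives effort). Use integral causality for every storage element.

#4 →J1  (source Se1 imposes e)
#0 →GY1  (J1 needs exactly one f-in)
#1 →GY1  (GY1: gyrator matches bond 0)
#5 →J2  (C1: C, integral causality)
#2 →J3  (common-e at J2 fixed by 5)
#3 →R1  (closing 1-jn rule on J3)

bond 0 stroke at GY1
bond 1 stroke at GY1
bond 2 stroke at J3
bond 3 stroke at R1
bond 4 stroke at J1
bond 5 stroke at J2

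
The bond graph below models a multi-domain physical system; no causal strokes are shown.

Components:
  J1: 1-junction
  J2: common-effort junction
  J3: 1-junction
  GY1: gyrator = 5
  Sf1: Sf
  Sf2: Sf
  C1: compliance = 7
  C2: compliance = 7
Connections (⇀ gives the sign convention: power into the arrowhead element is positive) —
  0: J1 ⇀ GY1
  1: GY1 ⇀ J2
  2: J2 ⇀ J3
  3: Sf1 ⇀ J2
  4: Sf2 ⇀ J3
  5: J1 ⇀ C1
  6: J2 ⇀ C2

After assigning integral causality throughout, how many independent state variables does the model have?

2  (C1, C2 all integral)

bond 3 |Sf1  (Sf1: flow source, stroke at near end)
bond 4 |Sf2  (source Sf2 imposes f)
bond 2 |J3  (J3 flow already set via bond 4)
bond 5 |J1  (C1 integral (e out))
bond 0 |GY1  (J1: last free bond brings flow in)
bond 1 |GY1  (GY1 both-in/both-out from 0)
bond 6 |J2  (J2: last free bond brings effort in)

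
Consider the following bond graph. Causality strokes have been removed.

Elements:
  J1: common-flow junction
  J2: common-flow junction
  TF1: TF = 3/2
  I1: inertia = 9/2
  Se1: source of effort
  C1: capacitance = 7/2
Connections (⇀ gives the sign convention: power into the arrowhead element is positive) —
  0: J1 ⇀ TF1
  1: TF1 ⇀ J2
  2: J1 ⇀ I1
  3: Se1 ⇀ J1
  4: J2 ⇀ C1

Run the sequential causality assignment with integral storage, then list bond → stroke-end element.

#3 stroke at J1  (Se1 (Se) sets effort on bond)
#2 stroke at I1  (I1 integral (f out))
#0 stroke at J1  (J1: bond 2 brought flow, rest push out)
#1 stroke at TF1  (TF TF1: opposite of bond 0)
#4 stroke at J2  (1-jn J2 has f-setter on 1)

#0 |J1
#1 |TF1
#2 |I1
#3 |J1
#4 |J2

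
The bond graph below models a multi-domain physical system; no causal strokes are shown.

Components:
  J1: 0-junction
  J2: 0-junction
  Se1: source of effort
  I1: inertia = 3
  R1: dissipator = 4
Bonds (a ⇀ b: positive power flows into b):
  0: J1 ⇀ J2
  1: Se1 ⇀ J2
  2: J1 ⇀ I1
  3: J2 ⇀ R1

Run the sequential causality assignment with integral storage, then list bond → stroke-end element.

#0 stroke at J1
#1 stroke at J2
#2 stroke at I1
#3 stroke at R1

#1 stroke→J2  (source Se1 imposes e)
#0 stroke→J1  (J2 effort already set via bond 1)
#3 stroke→R1  (J2 effort already set via bond 1)
#2 stroke→I1  (J1: bond 0 brought effort, rest push out)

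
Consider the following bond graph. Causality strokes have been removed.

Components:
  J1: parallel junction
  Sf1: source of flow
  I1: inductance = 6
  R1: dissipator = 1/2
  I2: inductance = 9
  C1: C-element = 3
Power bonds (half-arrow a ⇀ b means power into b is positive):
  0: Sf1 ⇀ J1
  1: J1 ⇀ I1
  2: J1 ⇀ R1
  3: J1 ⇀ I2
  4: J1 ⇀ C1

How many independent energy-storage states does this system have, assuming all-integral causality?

3  (C1, I1, I2 all integral)

bond 0 |Sf1  (Sf1 fixes flow; stroke at Sf1)
bond 1 |I1  (I1 integral (f out))
bond 3 |I2  (I2 outputs flow p/I2)
bond 4 |J1  (C1 integral (e out))
bond 2 |R1  (J1 effort already set via bond 4)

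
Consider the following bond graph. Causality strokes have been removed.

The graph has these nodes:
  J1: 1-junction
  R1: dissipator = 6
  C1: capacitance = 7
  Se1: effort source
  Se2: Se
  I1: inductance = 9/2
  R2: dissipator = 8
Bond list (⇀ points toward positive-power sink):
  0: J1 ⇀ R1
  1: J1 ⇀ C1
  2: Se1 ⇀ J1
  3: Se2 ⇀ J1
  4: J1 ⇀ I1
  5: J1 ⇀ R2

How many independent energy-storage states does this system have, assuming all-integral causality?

2  (C1, I1 all integral)

#2 →J1  (Se1: effort source, stroke at far end)
#3 →J1  (Se2: effort source, stroke at far end)
#1 →J1  (C1 outputs effort q/C1)
#4 →I1  (prefer integral on I1)
#0 →J1  (J1: bond 4 brought flow, rest push out)
#5 →J1  (J1 flow already set via bond 4)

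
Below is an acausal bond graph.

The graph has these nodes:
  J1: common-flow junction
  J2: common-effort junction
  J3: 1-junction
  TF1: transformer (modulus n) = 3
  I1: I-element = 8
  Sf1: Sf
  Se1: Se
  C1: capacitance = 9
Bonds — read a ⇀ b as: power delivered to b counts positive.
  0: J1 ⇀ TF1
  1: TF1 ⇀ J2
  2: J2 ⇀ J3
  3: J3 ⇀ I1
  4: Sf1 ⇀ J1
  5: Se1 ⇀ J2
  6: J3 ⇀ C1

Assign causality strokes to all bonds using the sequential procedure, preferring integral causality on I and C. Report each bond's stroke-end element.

b4 |Sf1  (Sf1: flow source, stroke at near end)
b5 |J2  (Se1 (Se) sets effort on bond)
b0 |J1  (1-jn J1 has f-setter on 4)
b1 |TF1  (0-jn J2 has e-setter on 5)
b2 |J3  (common-e at J2 fixed by 5)
b3 |I1  (I1 outputs flow p/I1)
b6 |J3  (common-f at J3 fixed by 3)

bond 0 stroke at J1
bond 1 stroke at TF1
bond 2 stroke at J3
bond 3 stroke at I1
bond 4 stroke at Sf1
bond 5 stroke at J2
bond 6 stroke at J3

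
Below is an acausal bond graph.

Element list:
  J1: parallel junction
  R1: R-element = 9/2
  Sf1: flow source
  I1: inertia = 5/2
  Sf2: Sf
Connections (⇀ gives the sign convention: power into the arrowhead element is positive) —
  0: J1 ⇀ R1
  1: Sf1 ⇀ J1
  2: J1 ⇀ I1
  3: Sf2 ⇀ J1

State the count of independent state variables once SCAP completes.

1  (I1 all integral)

b1 stroke→Sf1  (Sf1 (Sf) sets flow on bond)
b3 stroke→Sf2  (Sf2 (Sf) sets flow on bond)
b2 stroke→I1  (I1 outputs flow p/I1)
b0 stroke→J1  (closing 0-jn rule on J1)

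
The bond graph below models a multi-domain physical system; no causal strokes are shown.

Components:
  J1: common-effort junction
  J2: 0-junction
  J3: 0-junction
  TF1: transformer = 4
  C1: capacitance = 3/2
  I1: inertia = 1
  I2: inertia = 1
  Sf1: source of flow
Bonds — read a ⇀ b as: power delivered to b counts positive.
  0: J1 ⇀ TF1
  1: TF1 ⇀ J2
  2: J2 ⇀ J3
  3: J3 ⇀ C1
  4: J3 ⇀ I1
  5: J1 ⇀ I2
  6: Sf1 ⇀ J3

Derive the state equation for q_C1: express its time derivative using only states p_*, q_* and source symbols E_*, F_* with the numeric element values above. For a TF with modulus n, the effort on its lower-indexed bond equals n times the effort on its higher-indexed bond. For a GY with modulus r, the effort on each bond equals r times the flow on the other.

β6 →Sf1  (Sf1 fixes flow; stroke at Sf1)
β3 →J3  (C1 outputs effort q/C1)
β2 →J2  (0-jn J3 has e-setter on 3)
β4 →I1  (J3: bond 3 brought effort, rest push out)
β1 →TF1  (0-jn J2 has e-setter on 2)
β0 →J1  (TF1 one-in-one-out from 1)
β5 →I2  (0-jn J1 has e-setter on 0)

dq_C1/dt = F_Sf1 - p_I1 - 4*p_I2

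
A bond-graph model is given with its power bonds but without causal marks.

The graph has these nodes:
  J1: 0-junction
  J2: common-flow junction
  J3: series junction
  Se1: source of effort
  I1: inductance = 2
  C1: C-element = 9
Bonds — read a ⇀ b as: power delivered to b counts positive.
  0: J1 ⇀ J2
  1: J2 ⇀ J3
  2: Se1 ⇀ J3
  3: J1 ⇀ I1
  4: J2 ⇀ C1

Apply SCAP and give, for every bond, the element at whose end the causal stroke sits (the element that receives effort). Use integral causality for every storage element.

bond 2 |J3  (Se1: effort source, stroke at far end)
bond 1 |J2  (closing 1-jn rule on J3)
bond 3 |I1  (I1 integral (f out))
bond 0 |J1  (closing 0-jn rule on J1)
bond 4 |J2  (J2: bond 0 brought flow, rest push out)

#0 →J1
#1 →J2
#2 →J3
#3 →I1
#4 →J2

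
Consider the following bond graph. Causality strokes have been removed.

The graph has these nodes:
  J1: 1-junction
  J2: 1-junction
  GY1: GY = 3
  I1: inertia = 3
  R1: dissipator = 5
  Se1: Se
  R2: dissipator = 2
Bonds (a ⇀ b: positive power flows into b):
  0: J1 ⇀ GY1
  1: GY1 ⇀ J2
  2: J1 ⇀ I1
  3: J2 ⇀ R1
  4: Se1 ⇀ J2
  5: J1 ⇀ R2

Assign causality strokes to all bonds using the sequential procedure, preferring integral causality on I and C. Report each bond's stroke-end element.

b4 stroke→J2  (Se1 fixes effort; stroke away)
b2 stroke→I1  (I1 integral (f out))
b0 stroke→J1  (J1: bond 2 brought flow, rest push out)
b5 stroke→J1  (1-jn J1 has f-setter on 2)
b1 stroke→J2  (GY1: gyrator matches bond 0)
b3 stroke→R1  (only one flow-in slot at J2)

bond 0 →J1
bond 1 →J2
bond 2 →I1
bond 3 →R1
bond 4 →J2
bond 5 →J1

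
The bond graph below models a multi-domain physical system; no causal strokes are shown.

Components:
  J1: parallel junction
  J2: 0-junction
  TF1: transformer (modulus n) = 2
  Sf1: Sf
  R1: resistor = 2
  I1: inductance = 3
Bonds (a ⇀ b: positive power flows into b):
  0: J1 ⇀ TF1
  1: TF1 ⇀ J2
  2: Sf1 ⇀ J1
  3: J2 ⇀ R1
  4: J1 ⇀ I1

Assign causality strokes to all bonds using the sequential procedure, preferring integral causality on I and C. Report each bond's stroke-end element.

bond 2 |Sf1  (source Sf1 imposes f)
bond 4 |I1  (I1: I, integral causality)
bond 0 |J1  (closing 0-jn rule on J1)
bond 1 |TF1  (through TF1, causality passes straight; one stroke at TF1)
bond 3 |J2  (J2 needs exactly one e-in)

bond 0 stroke→J1
bond 1 stroke→TF1
bond 2 stroke→Sf1
bond 3 stroke→J2
bond 4 stroke→I1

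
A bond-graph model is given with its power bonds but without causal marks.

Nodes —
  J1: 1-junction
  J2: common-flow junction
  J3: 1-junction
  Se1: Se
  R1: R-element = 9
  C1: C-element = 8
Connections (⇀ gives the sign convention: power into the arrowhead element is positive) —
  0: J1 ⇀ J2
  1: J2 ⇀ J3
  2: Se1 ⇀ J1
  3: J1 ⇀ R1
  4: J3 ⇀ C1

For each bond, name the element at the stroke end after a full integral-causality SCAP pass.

b0 stroke at J1
b1 stroke at J2
b2 stroke at J1
b3 stroke at R1
b4 stroke at J3

#2 stroke at J1  (Se1 fixes effort; stroke away)
#4 stroke at J3  (prefer integral on C1)
#1 stroke at J2  (closing 1-jn rule on J3)
#0 stroke at J1  (J2 needs exactly one f-in)
#3 stroke at R1  (J1: last free bond brings flow in)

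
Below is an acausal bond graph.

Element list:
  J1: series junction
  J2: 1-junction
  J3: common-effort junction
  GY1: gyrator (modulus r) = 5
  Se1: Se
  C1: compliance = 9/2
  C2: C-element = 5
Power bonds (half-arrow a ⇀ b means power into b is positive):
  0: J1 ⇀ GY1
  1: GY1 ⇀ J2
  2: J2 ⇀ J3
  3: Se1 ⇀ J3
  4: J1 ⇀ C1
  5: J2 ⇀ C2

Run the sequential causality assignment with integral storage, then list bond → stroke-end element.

b3 |J3  (Se1 fixes effort; stroke away)
b2 |J2  (J3 effort already set via bond 3)
b4 |J1  (C1 outputs effort q/C1)
b0 |GY1  (closing 1-jn rule on J1)
b1 |GY1  (through GY1, causality inverts; strokes same side of GY1)
b5 |J2  (J2: bond 1 brought flow, rest push out)

#0 stroke at GY1
#1 stroke at GY1
#2 stroke at J2
#3 stroke at J3
#4 stroke at J1
#5 stroke at J2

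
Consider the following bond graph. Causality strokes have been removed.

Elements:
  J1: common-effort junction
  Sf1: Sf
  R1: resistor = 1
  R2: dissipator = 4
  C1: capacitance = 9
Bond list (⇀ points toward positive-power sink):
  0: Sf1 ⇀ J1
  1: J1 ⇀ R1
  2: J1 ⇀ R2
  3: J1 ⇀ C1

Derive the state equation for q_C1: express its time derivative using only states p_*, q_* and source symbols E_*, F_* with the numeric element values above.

b0 stroke at Sf1  (Sf1: flow source, stroke at near end)
b3 stroke at J1  (prefer integral on C1)
b1 stroke at R1  (common-e at J1 fixed by 3)
b2 stroke at R2  (J1: bond 3 brought effort, rest push out)

dq_C1/dt = F_Sf1 - 5*q_C1/36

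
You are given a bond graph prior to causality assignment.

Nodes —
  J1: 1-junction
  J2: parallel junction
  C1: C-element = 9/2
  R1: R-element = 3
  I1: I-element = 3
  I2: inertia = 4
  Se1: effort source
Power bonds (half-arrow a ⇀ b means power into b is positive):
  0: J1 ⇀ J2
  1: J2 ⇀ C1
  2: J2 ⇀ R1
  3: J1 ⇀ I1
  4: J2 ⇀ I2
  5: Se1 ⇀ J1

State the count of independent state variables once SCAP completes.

3  (C1, I1, I2 all integral)

β5 |J1  (Se1: effort source, stroke at far end)
β1 |J2  (C1 outputs effort q/C1)
β0 |J1  (0-jn J2 has e-setter on 1)
β2 |R1  (0-jn J2 has e-setter on 1)
β4 |I2  (J2 effort already set via bond 1)
β3 |I1  (J1 needs exactly one f-in)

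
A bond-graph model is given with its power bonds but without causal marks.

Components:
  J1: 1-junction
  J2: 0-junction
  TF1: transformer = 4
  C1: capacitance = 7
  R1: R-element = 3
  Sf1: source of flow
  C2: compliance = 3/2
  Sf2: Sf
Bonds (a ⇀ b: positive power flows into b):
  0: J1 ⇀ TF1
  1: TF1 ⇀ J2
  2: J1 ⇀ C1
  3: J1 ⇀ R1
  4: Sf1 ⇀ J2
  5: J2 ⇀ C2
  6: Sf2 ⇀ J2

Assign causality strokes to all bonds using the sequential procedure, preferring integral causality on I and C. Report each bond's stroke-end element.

b4 |Sf1  (Sf1: flow source, stroke at near end)
b6 |Sf2  (Sf2 fixes flow; stroke at Sf2)
b2 |J1  (C1 outputs effort q/C1)
b5 |J2  (prefer integral on C2)
b1 |TF1  (J2 effort already set via bond 5)
b0 |J1  (through TF1, causality passes straight; one stroke at TF1)
b3 |R1  (J1: last free bond brings flow in)

b0 stroke→J1
b1 stroke→TF1
b2 stroke→J1
b3 stroke→R1
b4 stroke→Sf1
b5 stroke→J2
b6 stroke→Sf2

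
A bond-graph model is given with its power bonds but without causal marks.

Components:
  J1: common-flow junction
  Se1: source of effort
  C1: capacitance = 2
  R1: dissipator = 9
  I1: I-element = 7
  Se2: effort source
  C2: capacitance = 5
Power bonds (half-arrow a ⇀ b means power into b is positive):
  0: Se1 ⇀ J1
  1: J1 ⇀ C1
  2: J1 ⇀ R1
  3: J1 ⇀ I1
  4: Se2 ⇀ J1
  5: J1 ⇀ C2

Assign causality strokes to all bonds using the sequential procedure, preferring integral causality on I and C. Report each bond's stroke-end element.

#0 stroke at J1  (Se1 fixes effort; stroke away)
#4 stroke at J1  (Se2 (Se) sets effort on bond)
#1 stroke at J1  (C1: C, integral causality)
#3 stroke at I1  (I1 outputs flow p/I1)
#2 stroke at J1  (1-jn J1 has f-setter on 3)
#5 stroke at J1  (J1: bond 3 brought flow, rest push out)

bond 0 stroke→J1
bond 1 stroke→J1
bond 2 stroke→J1
bond 3 stroke→I1
bond 4 stroke→J1
bond 5 stroke→J1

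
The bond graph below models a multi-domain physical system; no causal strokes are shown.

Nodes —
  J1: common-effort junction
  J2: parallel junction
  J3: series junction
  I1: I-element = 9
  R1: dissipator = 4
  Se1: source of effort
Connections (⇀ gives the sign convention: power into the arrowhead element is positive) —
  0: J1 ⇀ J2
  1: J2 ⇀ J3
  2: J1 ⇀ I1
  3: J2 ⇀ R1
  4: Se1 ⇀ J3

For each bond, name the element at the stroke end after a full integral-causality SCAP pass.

#4 |J3  (Se1 fixes effort; stroke away)
#1 |J2  (J3: last free bond brings flow in)
#0 |J1  (J2 effort already set via bond 1)
#3 |R1  (0-jn J2 has e-setter on 1)
#2 |I1  (common-e at J1 fixed by 0)

β0 stroke→J1
β1 stroke→J2
β2 stroke→I1
β3 stroke→R1
β4 stroke→J3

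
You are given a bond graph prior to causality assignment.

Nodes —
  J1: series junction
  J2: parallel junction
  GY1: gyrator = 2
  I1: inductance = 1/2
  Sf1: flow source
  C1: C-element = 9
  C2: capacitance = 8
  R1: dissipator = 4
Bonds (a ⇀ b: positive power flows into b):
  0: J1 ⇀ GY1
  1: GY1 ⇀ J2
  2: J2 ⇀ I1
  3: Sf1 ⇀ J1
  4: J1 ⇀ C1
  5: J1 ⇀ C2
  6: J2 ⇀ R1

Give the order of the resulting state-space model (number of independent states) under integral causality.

b3 stroke at Sf1  (Sf1 (Sf) sets flow on bond)
b0 stroke at J1  (1-jn J1 has f-setter on 3)
b4 stroke at J1  (1-jn J1 has f-setter on 3)
b5 stroke at J1  (1-jn J1 has f-setter on 3)
b1 stroke at J2  (through GY1, causality inverts; strokes same side of GY1)
b2 stroke at I1  (J2 effort already set via bond 1)
b6 stroke at R1  (J2: bond 1 brought effort, rest push out)

3  (C1, C2, I1 all integral)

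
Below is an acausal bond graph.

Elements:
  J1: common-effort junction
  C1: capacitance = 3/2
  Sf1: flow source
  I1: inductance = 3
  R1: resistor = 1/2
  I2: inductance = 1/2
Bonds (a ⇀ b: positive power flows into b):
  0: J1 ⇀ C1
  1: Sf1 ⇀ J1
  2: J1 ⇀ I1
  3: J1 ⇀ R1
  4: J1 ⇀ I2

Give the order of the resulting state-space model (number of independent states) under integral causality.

bond 1 |Sf1  (Sf1: flow source, stroke at near end)
bond 0 |J1  (C1 outputs effort q/C1)
bond 2 |I1  (0-jn J1 has e-setter on 0)
bond 3 |R1  (0-jn J1 has e-setter on 0)
bond 4 |I2  (J1: bond 0 brought effort, rest push out)

3  (C1, I1, I2 all integral)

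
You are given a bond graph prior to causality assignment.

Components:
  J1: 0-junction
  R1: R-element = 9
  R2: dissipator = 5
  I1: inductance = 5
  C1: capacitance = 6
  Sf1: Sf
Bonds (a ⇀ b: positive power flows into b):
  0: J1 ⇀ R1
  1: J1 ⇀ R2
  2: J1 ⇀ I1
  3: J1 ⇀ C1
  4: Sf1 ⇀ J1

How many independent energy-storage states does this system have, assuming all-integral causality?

b4 stroke at Sf1  (Sf1 fixes flow; stroke at Sf1)
b2 stroke at I1  (I1 outputs flow p/I1)
b3 stroke at J1  (C1 integral (e out))
b0 stroke at R1  (0-jn J1 has e-setter on 3)
b1 stroke at R2  (J1 effort already set via bond 3)

2  (C1, I1 all integral)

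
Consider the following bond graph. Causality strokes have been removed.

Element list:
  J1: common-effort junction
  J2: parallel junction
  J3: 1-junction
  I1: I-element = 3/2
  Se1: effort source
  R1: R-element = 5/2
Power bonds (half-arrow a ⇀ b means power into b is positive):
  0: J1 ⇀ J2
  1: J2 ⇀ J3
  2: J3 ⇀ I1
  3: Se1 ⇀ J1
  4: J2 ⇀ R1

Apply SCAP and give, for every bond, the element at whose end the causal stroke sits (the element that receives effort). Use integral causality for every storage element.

b3 stroke at J1  (Se1 fixes effort; stroke away)
b0 stroke at J2  (J1 effort already set via bond 3)
b1 stroke at J3  (0-jn J2 has e-setter on 0)
b4 stroke at R1  (common-e at J2 fixed by 0)
b2 stroke at I1  (J3 needs exactly one f-in)

β0 →J2
β1 →J3
β2 →I1
β3 →J1
β4 →R1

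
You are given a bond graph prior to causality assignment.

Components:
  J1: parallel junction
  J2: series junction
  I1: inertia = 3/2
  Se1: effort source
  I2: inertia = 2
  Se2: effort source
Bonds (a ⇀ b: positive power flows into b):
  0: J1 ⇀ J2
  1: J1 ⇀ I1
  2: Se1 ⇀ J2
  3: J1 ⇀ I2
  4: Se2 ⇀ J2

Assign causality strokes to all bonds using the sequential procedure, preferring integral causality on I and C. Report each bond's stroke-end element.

β2 |J2  (Se1 fixes effort; stroke away)
β4 |J2  (Se2 fixes effort; stroke away)
β0 |J1  (closing 1-jn rule on J2)
β1 |I1  (J1: bond 0 brought effort, rest push out)
β3 |I2  (J1 effort already set via bond 0)

β0 →J1
β1 →I1
β2 →J2
β3 →I2
β4 →J2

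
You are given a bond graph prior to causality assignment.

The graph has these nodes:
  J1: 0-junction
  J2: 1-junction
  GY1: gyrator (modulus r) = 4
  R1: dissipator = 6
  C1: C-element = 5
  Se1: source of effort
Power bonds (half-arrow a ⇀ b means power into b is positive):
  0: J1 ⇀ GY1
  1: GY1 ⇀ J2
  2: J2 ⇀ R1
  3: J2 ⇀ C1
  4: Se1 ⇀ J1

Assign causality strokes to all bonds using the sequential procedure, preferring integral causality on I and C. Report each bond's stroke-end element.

β4 stroke→J1  (Se1 fixes effort; stroke away)
β0 stroke→GY1  (J1 effort already set via bond 4)
β1 stroke→GY1  (GY1 both-in/both-out from 0)
β2 stroke→J2  (J2: bond 1 brought flow, rest push out)
β3 stroke→J2  (J2: bond 1 brought flow, rest push out)

b0 stroke→GY1
b1 stroke→GY1
b2 stroke→J2
b3 stroke→J2
b4 stroke→J1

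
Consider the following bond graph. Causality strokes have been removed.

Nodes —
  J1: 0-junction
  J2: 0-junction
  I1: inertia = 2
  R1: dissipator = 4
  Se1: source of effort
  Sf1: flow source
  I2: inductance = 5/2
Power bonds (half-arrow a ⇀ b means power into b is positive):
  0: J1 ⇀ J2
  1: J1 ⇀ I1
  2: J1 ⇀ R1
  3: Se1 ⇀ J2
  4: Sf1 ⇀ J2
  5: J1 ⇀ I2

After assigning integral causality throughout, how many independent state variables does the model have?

b3 stroke at J2  (Se1 (Se) sets effort on bond)
b4 stroke at Sf1  (Sf1 fixes flow; stroke at Sf1)
b0 stroke at J1  (J2: bond 3 brought effort, rest push out)
b1 stroke at I1  (J1: bond 0 brought effort, rest push out)
b2 stroke at R1  (common-e at J1 fixed by 0)
b5 stroke at I2  (J1: bond 0 brought effort, rest push out)

2  (I1, I2 all integral)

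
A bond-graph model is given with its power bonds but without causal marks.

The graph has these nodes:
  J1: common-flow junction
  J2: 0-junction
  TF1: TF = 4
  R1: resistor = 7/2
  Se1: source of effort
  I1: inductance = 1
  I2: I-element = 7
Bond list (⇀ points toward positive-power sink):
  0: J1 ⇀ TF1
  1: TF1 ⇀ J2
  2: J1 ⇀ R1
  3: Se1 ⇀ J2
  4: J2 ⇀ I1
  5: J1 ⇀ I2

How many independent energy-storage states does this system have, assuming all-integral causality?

2  (I1, I2 all integral)

b3 stroke at J2  (source Se1 imposes e)
b1 stroke at TF1  (common-e at J2 fixed by 3)
b4 stroke at I1  (0-jn J2 has e-setter on 3)
b0 stroke at J1  (TF1 one-in-one-out from 1)
b5 stroke at I2  (I2: I, integral causality)
b2 stroke at J1  (1-jn J1 has f-setter on 5)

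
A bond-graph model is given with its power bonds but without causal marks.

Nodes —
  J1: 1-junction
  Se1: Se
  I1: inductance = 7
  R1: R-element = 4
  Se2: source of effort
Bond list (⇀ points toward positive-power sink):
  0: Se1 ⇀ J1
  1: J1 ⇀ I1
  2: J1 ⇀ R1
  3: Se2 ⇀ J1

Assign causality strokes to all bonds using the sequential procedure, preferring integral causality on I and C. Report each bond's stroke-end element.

β0 →J1  (Se1 (Se) sets effort on bond)
β3 →J1  (Se2 fixes effort; stroke away)
β1 →I1  (I1: I, integral causality)
β2 →J1  (J1 flow already set via bond 1)

b0 stroke at J1
b1 stroke at I1
b2 stroke at J1
b3 stroke at J1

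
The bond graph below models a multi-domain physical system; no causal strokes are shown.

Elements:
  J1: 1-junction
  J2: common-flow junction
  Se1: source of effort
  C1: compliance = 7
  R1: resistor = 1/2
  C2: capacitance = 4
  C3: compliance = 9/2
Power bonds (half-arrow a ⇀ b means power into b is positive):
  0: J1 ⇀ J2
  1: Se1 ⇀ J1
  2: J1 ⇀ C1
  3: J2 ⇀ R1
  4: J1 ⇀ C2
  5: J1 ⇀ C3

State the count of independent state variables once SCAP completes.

#1 stroke→J1  (Se1 (Se) sets effort on bond)
#2 stroke→J1  (prefer integral on C1)
#4 stroke→J1  (prefer integral on C2)
#5 stroke→J1  (prefer integral on C3)
#0 stroke→J2  (J1: last free bond brings flow in)
#3 stroke→R1  (J2: last free bond brings flow in)

3  (C1, C2, C3 all integral)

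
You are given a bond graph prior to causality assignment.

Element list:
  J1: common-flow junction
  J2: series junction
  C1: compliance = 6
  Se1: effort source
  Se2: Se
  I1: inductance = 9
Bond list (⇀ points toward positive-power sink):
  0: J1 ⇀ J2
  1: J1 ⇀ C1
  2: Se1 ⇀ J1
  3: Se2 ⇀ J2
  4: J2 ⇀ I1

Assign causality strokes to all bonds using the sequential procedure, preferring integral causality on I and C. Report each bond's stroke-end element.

β2 →J1  (Se1: effort source, stroke at far end)
β3 →J2  (Se2 fixes effort; stroke away)
β1 →J1  (C1: C, integral causality)
β0 →J2  (J1: last free bond brings flow in)
β4 →I1  (closing 1-jn rule on J2)

β0 stroke at J2
β1 stroke at J1
β2 stroke at J1
β3 stroke at J2
β4 stroke at I1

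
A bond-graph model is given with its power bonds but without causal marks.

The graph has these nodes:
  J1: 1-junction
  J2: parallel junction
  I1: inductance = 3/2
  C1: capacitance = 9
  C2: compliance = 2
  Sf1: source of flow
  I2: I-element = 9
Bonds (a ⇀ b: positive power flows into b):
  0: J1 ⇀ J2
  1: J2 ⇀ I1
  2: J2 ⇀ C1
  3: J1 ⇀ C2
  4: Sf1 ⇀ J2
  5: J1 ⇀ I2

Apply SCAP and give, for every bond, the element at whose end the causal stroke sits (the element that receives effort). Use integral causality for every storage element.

bond 4 →Sf1  (source Sf1 imposes f)
bond 1 →I1  (prefer integral on I1)
bond 2 →J2  (C1 outputs effort q/C1)
bond 0 →J1  (common-e at J2 fixed by 2)
bond 3 →J1  (C2 outputs effort q/C2)
bond 5 →I2  (closing 1-jn rule on J1)

β0 →J1
β1 →I1
β2 →J2
β3 →J1
β4 →Sf1
β5 →I2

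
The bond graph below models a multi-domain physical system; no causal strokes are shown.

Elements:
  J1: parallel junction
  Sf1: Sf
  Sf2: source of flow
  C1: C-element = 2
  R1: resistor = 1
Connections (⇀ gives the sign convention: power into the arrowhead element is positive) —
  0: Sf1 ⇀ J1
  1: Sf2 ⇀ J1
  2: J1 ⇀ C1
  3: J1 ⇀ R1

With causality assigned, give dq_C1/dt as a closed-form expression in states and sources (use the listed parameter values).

#0 |Sf1  (source Sf1 imposes f)
#1 |Sf2  (Sf2 (Sf) sets flow on bond)
#2 |J1  (C1 outputs effort q/C1)
#3 |R1  (0-jn J1 has e-setter on 2)

dq_C1/dt = F_Sf1 + F_Sf2 - q_C1/2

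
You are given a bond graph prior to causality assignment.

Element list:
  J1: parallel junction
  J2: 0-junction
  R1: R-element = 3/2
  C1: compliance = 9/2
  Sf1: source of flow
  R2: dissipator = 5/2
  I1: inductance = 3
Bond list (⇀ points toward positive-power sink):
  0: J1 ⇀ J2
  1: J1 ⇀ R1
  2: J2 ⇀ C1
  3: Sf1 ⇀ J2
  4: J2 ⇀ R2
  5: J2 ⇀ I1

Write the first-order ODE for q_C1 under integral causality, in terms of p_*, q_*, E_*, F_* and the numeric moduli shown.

dq_C1/dt = F_Sf1 - p_I1/3 - 32*q_C1/135

β3 stroke→Sf1  (Sf1 fixes flow; stroke at Sf1)
β2 stroke→J2  (C1: C, integral causality)
β0 stroke→J1  (J2 effort already set via bond 2)
β4 stroke→R2  (common-e at J2 fixed by 2)
β5 stroke→I1  (J2 effort already set via bond 2)
β1 stroke→R1  (J1: bond 0 brought effort, rest push out)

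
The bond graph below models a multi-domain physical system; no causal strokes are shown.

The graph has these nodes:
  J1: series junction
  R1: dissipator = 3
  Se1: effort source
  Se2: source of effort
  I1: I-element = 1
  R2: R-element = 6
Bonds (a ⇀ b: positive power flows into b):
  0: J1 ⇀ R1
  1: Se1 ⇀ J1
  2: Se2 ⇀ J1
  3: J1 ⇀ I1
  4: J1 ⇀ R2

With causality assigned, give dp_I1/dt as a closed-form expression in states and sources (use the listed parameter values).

dp_I1/dt = E_Se1 + E_Se2 - 9*p_I1

b1 stroke at J1  (source Se1 imposes e)
b2 stroke at J1  (Se2 (Se) sets effort on bond)
b3 stroke at I1  (I1 outputs flow p/I1)
b0 stroke at J1  (common-f at J1 fixed by 3)
b4 stroke at J1  (common-f at J1 fixed by 3)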